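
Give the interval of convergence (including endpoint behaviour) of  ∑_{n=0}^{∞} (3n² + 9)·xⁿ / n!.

The ratio of consecutive coefficients is (3(n+1)² + 9)/(3n² + 9) · 1/(n+1) → 0.
Since the limit is 0 < 1 for every x, the series converges on all of ℝ and R = ∞.

(−∞, ∞)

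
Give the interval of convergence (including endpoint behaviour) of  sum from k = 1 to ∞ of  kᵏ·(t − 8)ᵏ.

{8}

Applying the root test, |a_k|^(1/k) = k → ∞.
The root grows without bound, so R = 0 (convergence only at t = 8).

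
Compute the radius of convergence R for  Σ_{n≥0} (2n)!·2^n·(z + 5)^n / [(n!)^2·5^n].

Apply the ratio test: |a_{n+1}| / |a_n| = (2n+1)·(2n+2)/(n+1)² · 2/5, which tends to 8/5 as n → ∞.
Convergence for |z + 5| · 8/5 < 1, i.e. |z + 5| < 5/8. So R = 5/8.

R = 5/8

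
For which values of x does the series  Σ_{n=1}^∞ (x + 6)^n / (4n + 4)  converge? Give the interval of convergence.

The ratio of consecutive coefficients is (4n + 4)/(4(n+1) + 4) → 1.
So the series converges when |x + 6| < 1 and diverges when |x + 6| > 1; R = 1.
Check x = -5: the terms behave like c/n; limit comparison with the harmonic series gives divergence.
Check x = -7: the terms alternate in sign and decrease monotonically to 0 in absolute value (size ~ c/n), so the alternating series test gives convergence.

[-7, -5)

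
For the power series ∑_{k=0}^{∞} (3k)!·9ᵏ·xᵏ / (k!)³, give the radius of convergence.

R = 1/243

Ratio test: |a_{k+1}/a_k| = (3k+1)·(3k+2)·(3k+3)/(k+1)³ · 9 → 243 as k → ∞.
Hence the series converges for |x| < 1/(243) = 1/243, so the radius of convergence is 1/243.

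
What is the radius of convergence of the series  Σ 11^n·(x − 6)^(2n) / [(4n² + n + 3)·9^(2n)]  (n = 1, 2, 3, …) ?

By the ratio test, |a_{n+1}/a_n| = [(4n² + n + 3)/(4(n+1)² + (n+1) + 3)] · 11/81 → 11/81.
Successive powers of (x − 6) differ by 2, so the series converges when |x − 6|² · 11/81 < 1, i.e. |x − 6| < √(81/11). So R = 9√11/11.

R = 9√11/11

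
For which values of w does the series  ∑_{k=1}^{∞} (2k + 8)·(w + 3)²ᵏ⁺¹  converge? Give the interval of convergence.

(-4, -2)

Apply the ratio test: |a_{k+1}| / |a_k| = (2(k+1) + 8)/(2k + 8), which tends to 1 as k → ∞.
Successive powers of (w + 3) differ by 2, so the series converges when |w + 3|² · 1 < 1, i.e. |w + 3| < √(1) = 1. So R = 1.
At w = -2: the k-th term does not approach 0; divergence by the term test.
When w = -4, the terms do not tend to 0, so the series diverges.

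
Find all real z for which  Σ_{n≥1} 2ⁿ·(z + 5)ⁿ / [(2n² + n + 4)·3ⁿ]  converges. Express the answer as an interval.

[-13/2, -7/2]

Apply the ratio test: |a_{n+1}| / |a_n| = [(2n² + n + 4)/(2(n+1)² + (n+1) + 4)] · 2/3, which tends to 2/3 as n → ∞.
Hence the series converges for |z + 5| < 1/(2/3) = 3/2, so the radius of convergence is 3/2.
Check z = -7/2: absolute convergence follows by limit comparison with Σ 1/n².
When z = -13/2, the series is dominated by a constant times Σ 1/n², which converges (p = 2 > 1).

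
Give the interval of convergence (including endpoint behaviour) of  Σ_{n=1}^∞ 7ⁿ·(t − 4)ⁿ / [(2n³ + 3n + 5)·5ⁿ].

[23/7, 33/7]

By the ratio test, |a_{n+1}/a_n| = [(2n³ + 3n + 5)/(2(n+1)³ + 3(n+1) + 5)] · 7/5 → 7/5.
Hence the series converges for |t − 4| < 1/(7/5) = 5/7, so the radius of convergence is 5/7.
When t = 33/7, absolute convergence follows by limit comparison with Σ 1/n³.
When t = 23/7, absolute convergence follows by limit comparison with Σ 1/n³.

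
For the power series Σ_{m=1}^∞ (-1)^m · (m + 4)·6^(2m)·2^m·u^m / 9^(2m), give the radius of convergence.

R = 9/8

By the ratio test, |a_{m+1}/a_m| = [((m+1) + 4)/(m + 4)] · 36·2/81 → 8/9.
Hence the series converges for |u| < 1/(8/9) = 9/8, so the radius of convergence is 9/8.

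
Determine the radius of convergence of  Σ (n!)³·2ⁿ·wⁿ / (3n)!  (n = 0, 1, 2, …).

The ratio of consecutive coefficients is (n+1)³/[(3n+1)·(3n+2)·(3n+3)] · 2 → 2/27.
Hence the series converges for |w| < 1/(2/27) = 27/2, so the radius of convergence is 27/2.

R = 27/2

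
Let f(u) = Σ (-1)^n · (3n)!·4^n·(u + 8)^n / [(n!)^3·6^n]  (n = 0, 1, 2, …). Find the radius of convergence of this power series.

The ratio of consecutive coefficients is (3n+1)·(3n+2)·(3n+3)/(n+1)³ · 4/6 → 18.
Convergence for |u + 8| · 18 < 1, i.e. |u + 8| < 1/18. So R = 1/18.

R = 1/18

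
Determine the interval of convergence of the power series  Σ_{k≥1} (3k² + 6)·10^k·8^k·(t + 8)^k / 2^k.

(-321/40, -319/40)

Ratio test: |a_{k+1}/a_k| = [(3(k+1)² + 6)/(3k² + 6)] · 10·8/2 → 40 as k → ∞.
Hence the series converges for |t + 8| < 1/(40) = 1/40, so the radius of convergence is 1/40.
Check t = -319/40: the terms have absolute value of order k², which does not tend to 0, so the series diverges by the divergence test.
Check t = -321/40: the terms do not tend to 0, so the series diverges.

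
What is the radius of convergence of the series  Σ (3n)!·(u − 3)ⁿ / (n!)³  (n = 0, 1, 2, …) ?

R = 1/27

Apply the ratio test: |a_{n+1}| / |a_n| = (3n+1)·(3n+2)·(3n+3)/(n+1)³, which tends to 27 as n → ∞.
The series converges when 27 · |u − 3| < 1, giving R = 1/27.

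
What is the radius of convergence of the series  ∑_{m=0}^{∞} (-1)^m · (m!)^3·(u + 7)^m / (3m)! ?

R = 27

Apply the ratio test: |a_{m+1}| / |a_m| = (m+1)³/[(3m+1)·(3m+2)·(3m+3)], which tends to 1/27 as m → ∞.
Hence the series converges for |u + 7| < 1/(1/27) = 27, so the radius of convergence is 27.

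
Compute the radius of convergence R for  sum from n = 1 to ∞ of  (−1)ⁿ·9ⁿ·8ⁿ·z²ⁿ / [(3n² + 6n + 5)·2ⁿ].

Apply the ratio test: |a_{n+1}| / |a_n| = [(3n² + 6n + 5)/(3(n+1)² + 6(n+1) + 5)] · 9·8/2, which tends to 36 as n → ∞.
Writing y = z², the series in y has radius 1/36, so |z| < √(1/36) = 1/6 and R = 1/6.

R = 1/6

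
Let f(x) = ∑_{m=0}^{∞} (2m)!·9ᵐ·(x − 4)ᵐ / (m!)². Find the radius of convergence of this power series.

Apply the ratio test: |a_{m+1}| / |a_m| = (2m+1)·(2m+2)/(m+1)² · 9, which tends to 36 as m → ∞.
The series converges when 36 · |x − 4| < 1, giving R = 1/36.

R = 1/36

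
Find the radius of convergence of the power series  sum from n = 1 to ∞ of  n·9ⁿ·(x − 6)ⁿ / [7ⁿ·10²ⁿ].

R = 700/9

Apply the ratio test: |a_{n+1}| / |a_n| = [(n+1)/n] · 9/(7·100), which tends to 9/700 as n → ∞.
Convergence for |x − 6| · 9/700 < 1, i.e. |x − 6| < 700/9. So R = 700/9.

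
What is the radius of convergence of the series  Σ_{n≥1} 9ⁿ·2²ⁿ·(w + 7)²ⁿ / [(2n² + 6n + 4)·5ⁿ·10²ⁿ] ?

Apply the ratio test: |a_{n+1}| / |a_n| = [(2n² + 6n + 4)/(2(n+1)² + 6(n+1) + 4)] · 9·4/(5·100), which tends to 9/125 as n → ∞.
Since the exponent of (w + 7) increases by 2 each term, convergence requires |w + 7|² < 125/9, hence R = 5√5/3.

R = 5√5/3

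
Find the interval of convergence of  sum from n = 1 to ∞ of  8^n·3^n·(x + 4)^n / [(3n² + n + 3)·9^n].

The ratio of consecutive coefficients is [(3n² + n + 3)/(3(n+1)² + (n+1) + 3)] · 8·3/9 → 8/3.
Thus R = 1/(8/3) = 3/8.
At x = -29/8: the series is dominated by a constant times Σ 1/n², which converges (p = 2 > 1).
Endpoint x = -35/8: the terms are on the order of 1/n², so the series converges absolutely by comparison with the p-series (p = 2 > 1).

[-35/8, -29/8]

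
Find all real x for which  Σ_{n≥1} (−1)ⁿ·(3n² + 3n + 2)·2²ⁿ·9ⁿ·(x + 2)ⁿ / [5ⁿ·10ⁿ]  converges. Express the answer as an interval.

Ratio test: |a_{n+1}/a_n| = [(3(n+1)² + 3(n+1) + 2)/(3n² + 3n + 2)] · 4·9/(5·10) → 18/25 as n → ∞.
Thus R = 1/(18/25) = 25/18.
Endpoint x = -11/18: the terms do not tend to 0, so the series diverges.
When x = -61/18, the terms have absolute value of order n², which does not tend to 0, so the series diverges by the divergence test.

(-61/18, -11/18)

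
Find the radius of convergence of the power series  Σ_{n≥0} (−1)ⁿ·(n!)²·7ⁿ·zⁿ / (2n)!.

The ratio of consecutive coefficients is (n+1)²/[(2n+1)·(2n+2)] · 7 → 7/4.
Convergence for |z| · 7/4 < 1, i.e. |z| < 4/7. So R = 4/7.

R = 4/7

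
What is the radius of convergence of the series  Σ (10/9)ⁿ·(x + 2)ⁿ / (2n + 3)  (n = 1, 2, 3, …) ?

Ratio test: |a_{n+1}/a_n| = [(2n + 3)/(2(n+1) + 3)] · 10/9 → 10/9 as n → ∞.
The series converges when 10/9 · |x + 2| < 1, giving R = 9/10.

R = 9/10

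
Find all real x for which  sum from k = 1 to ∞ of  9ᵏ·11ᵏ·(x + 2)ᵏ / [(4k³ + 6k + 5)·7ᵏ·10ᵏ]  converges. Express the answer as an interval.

[-268/99, -128/99]

The ratio of consecutive coefficients is [(4k³ + 6k + 5)/(4(k+1)³ + 6(k+1) + 5)] · 9·11/(7·10) → 99/70.
Thus R = 1/(99/70) = 70/99.
When x = -128/99, the terms are on the order of 1/k³, so the series converges absolutely by comparison with the p-series (p = 3 > 1).
When x = -268/99, the series is dominated by a constant times Σ 1/k³, which converges (p = 3 > 1).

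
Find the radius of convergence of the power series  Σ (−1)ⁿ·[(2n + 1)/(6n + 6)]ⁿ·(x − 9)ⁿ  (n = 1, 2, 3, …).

Applying the root test, |a_n|^(1/n) = (2n + 1)/(6n + 6) → 1/3.
The series converges when 1/3 · |x − 9| < 1, giving R = 3.

R = 3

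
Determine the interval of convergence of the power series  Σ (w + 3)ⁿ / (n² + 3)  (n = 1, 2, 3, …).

[-4, -2]

Apply the ratio test: |a_{n+1}| / |a_n| = (n² + 3)/((n+1)² + 3), which tends to 1 as n → ∞.
So the series converges when |w + 3| < 1 and diverges when |w + 3| > 1; R = 1.
Check w = -2: the series is dominated by a constant times Σ 1/n², which converges (p = 2 > 1).
Endpoint w = -4: the terms are on the order of 1/n², so the series converges absolutely by comparison with the p-series (p = 2 > 1).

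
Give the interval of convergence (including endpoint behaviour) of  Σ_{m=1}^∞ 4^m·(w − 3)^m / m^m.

By the Cauchy root test, |a_m|^(1/m) = 4/m → 0.
The limit is 0 for every w, so R = ∞.

(−∞, ∞)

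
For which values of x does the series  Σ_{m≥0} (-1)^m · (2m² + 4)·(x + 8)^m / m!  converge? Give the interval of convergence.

Apply the ratio test: |a_{m+1}| / |a_m| = (2(m+1)² + 4)/(2m² + 4) · 1/(m+1), which tends to 0 as m → ∞.
Since the limit is 0 < 1 for every x, the series converges on all of ℝ and R = ∞.

(−∞, ∞)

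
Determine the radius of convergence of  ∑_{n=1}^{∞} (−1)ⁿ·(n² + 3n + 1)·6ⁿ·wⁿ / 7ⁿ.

By the ratio test, |a_{n+1}/a_n| = [((n+1)² + 3(n+1) + 1)/(n² + 3n + 1)] · 6/7 → 6/7.
Thus R = 1/(6/7) = 7/6.

R = 7/6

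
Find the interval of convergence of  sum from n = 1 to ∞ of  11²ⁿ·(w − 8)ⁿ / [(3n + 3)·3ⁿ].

The ratio of consecutive coefficients is [(3n + 3)/(3(n+1) + 3)] · 121/3 → 121/3.
Hence the series converges for |w − 8| < 1/(121/3) = 3/121, so the radius of convergence is 3/121.
At w = 971/121: the terms behave like c/n; limit comparison with the harmonic series gives divergence.
Check w = 965/121: the terms alternate in sign and decrease monotonically to 0 in absolute value (size ~ c/n), so the alternating series test gives convergence.

[965/121, 971/121)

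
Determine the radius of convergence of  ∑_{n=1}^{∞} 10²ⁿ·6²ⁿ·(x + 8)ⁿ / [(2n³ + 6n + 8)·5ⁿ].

R = 1/720

Ratio test: |a_{n+1}/a_n| = [(2n³ + 6n + 8)/(2(n+1)³ + 6(n+1) + 8)] · 100·36/5 → 720 as n → ∞.
Convergence for |x + 8| · 720 < 1, i.e. |x + 8| < 1/720. So R = 1/720.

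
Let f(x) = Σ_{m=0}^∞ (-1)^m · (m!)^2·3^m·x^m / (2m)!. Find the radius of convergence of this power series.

Ratio test: |a_{m+1}/a_m| = (m+1)²/[(2m+1)·(2m+2)] · 3 → 3/4 as m → ∞.
The series converges when 3/4 · |x| < 1, giving R = 4/3.

R = 4/3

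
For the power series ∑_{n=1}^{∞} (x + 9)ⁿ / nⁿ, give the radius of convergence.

R = ∞

Root test: |a_n|^(1/n) = 1/n → 0.
The limit is 0 for every x, so R = ∞.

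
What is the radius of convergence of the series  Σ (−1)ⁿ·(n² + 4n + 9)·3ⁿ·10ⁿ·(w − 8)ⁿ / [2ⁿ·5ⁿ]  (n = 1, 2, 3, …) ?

The ratio of consecutive coefficients is [((n+1)² + 4(n+1) + 9)/(n² + 4n + 9)] · 3·10/(2·5) → 3.
Thus R = 1/(3) = 1/3.

R = 1/3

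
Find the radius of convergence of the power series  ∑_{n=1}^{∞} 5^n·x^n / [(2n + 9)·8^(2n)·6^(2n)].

R = 2304/5

Ratio test: |a_{n+1}/a_n| = [(2n + 9)/(2(n+1) + 9)] · 5/(64·36) → 5/2304 as n → ∞.
Thus R = 1/(5/2304) = 2304/5.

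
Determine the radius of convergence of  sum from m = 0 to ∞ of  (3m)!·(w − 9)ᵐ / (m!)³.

R = 1/27

By the ratio test, |a_{m+1}/a_m| = (3m+1)·(3m+2)·(3m+3)/(m+1)³ → 27.
Thus R = 1/(27) = 1/27.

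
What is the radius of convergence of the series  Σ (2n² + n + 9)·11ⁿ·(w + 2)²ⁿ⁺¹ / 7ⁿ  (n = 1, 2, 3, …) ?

The ratio of consecutive coefficients is [(2(n+1)² + (n+1) + 9)/(2n² + n + 9)] · 11/7 → 11/7.
Writing y = (w + 2)², the series in y has radius 7/11, so |w + 2| < √(7/11) and R = √77/11.

R = √77/11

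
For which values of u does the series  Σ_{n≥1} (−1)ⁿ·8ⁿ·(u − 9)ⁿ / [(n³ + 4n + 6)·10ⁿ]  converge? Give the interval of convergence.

Ratio test: |a_{n+1}/a_n| = [(n³ + 4n + 6)/((n+1)³ + 4(n+1) + 6)] · 8/10 → 4/5 as n → ∞.
The series converges when 4/5 · |u − 9| < 1, giving R = 5/4.
Endpoint u = 41/4: the series is dominated by a constant times Σ 1/n³, which converges (p = 3 > 1).
When u = 31/4, absolute convergence follows by limit comparison with Σ 1/n³.

[31/4, 41/4]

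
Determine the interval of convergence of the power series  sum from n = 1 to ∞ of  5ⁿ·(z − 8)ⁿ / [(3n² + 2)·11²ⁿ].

Apply the ratio test: |a_{n+1}| / |a_n| = [(3n² + 2)/(3(n+1)² + 2)] · 5/121, which tends to 5/121 as n → ∞.
Convergence for |z − 8| · 5/121 < 1, i.e. |z − 8| < 121/5. So R = 121/5.
At z = 161/5: the series is dominated by a constant times Σ 1/n², which converges (p = 2 > 1).
Check z = -81/5: the series is dominated by a constant times Σ 1/n², which converges (p = 2 > 1).

[-81/5, 161/5]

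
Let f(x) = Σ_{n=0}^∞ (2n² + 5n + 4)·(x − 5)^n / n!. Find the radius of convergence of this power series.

By the ratio test, |a_{n+1}/a_n| = (2(n+1)² + 5(n+1) + 4)/(2n² + 5n + 4) · 1/(n+1) → 0.
Since the limit is 0 < 1 for every x, the series converges on all of ℝ and R = ∞.

R = ∞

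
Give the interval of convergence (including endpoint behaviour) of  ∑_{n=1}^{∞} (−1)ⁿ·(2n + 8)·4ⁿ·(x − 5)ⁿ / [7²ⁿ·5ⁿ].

(-225/4, 265/4)

Apply the ratio test: |a_{n+1}| / |a_n| = [(2(n+1) + 8)/(2n + 8)] · 4/(49·5), which tends to 4/245 as n → ∞.
Convergence for |x − 5| · 4/245 < 1, i.e. |x − 5| < 245/4. So R = 245/4.
At x = 265/4: the terms do not tend to 0, so the series diverges.
When x = -225/4, the n-th term does not approach 0; divergence by the term test.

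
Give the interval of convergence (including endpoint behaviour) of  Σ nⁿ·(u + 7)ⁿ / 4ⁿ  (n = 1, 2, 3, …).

{-7}

Root test: |a_n|^(1/n) = n/4 → ∞.
Since the n-th root of |a_n| is unbounded, the series converges only at u = -7; R = 0.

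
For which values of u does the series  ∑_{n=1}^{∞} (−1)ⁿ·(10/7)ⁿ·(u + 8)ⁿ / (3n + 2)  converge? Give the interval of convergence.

Apply the ratio test: |a_{n+1}| / |a_n| = [(3n + 2)/(3(n+1) + 2)] · 10/7, which tends to 10/7 as n → ∞.
Hence the series converges for |u + 8| < 1/(10/7) = 7/10, so the radius of convergence is 7/10.
Endpoint u = -73/10: an alternating series whose terms decrease to 0 in absolute value, so it converges by the Leibniz criterion.
Endpoint u = -87/10: comparison with the harmonic series Σ 1/n shows the series diverges.

(-87/10, -73/10]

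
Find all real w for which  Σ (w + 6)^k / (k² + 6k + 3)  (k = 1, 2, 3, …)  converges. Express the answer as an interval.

The ratio of consecutive coefficients is (k² + 6k + 3)/((k+1)² + 6(k+1) + 3) → 1.
So the series converges when |w + 6| < 1 and diverges when |w + 6| > 1; R = 1.
When w = -5, absolute convergence follows by limit comparison with Σ 1/k².
At w = -7: the series is dominated by a constant times Σ 1/k², which converges (p = 2 > 1).

[-7, -5]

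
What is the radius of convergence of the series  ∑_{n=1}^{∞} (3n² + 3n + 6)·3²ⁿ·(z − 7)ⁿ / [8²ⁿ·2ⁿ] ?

By the ratio test, |a_{n+1}/a_n| = [(3(n+1)² + 3(n+1) + 6)/(3n² + 3n + 6)] · 9/(64·2) → 9/128.
The series converges when 9/128 · |z − 7| < 1, giving R = 128/9.

R = 128/9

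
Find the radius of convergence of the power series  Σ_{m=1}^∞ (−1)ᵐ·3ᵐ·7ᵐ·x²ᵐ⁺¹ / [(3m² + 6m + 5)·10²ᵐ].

Ratio test: |a_{m+1}/a_m| = [(3m² + 6m + 5)/(3(m+1)² + 6(m+1) + 5)] · 3·7/100 → 21/100 as m → ∞.
Successive powers of x differ by 2, so the series converges when |x|² · 21/100 < 1, i.e. |x| < √(100/21). So R = 10√21/21.

R = 10√21/21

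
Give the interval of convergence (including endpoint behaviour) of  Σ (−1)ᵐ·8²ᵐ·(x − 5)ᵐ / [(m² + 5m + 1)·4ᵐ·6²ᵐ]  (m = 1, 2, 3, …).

The ratio of consecutive coefficients is [(m² + 5m + 1)/((m+1)² + 5(m+1) + 1)] · 64/(4·36) → 4/9.
Convergence for |x − 5| · 4/9 < 1, i.e. |x − 5| < 9/4. So R = 9/4.
At x = 29/4: the terms are on the order of 1/m², so the series converges absolutely by comparison with the p-series (p = 2 > 1).
When x = 11/4, the series is dominated by a constant times Σ 1/m², which converges (p = 2 > 1).

[11/4, 29/4]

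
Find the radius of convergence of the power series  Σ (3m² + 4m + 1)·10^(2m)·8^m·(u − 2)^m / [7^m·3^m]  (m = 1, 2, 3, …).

R = 21/800

Apply the ratio test: |a_{m+1}| / |a_m| = [(3(m+1)² + 4(m+1) + 1)/(3m² + 4m + 1)] · 100·8/(7·3), which tends to 800/21 as m → ∞.
Hence the series converges for |u − 2| < 1/(800/21) = 21/800, so the radius of convergence is 21/800.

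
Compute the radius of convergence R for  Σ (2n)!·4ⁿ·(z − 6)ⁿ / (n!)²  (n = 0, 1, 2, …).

R = 1/16

The ratio of consecutive coefficients is (2n+1)·(2n+2)/(n+1)² · 4 → 16.
Convergence for |z − 6| · 16 < 1, i.e. |z − 6| < 1/16. So R = 1/16.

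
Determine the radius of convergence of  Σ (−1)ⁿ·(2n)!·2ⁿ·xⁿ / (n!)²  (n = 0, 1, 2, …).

Ratio test: |a_{n+1}/a_n| = (2n+1)·(2n+2)/(n+1)² · 2 → 8 as n → ∞.
Convergence for |x| · 8 < 1, i.e. |x| < 1/8. So R = 1/8.

R = 1/8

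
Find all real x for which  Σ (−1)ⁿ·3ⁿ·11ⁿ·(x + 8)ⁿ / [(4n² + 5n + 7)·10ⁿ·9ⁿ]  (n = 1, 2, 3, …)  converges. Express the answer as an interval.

By the ratio test, |a_{n+1}/a_n| = [(4n² + 5n + 7)/(4(n+1)² + 5(n+1) + 7)] · 3·11/(10·9) → 11/30.
Convergence for |x + 8| · 11/30 < 1, i.e. |x + 8| < 30/11. So R = 30/11.
At x = -58/11: absolute convergence follows by limit comparison with Σ 1/n².
At x = -118/11: the terms are on the order of 1/n², so the series converges absolutely by comparison with the p-series (p = 2 > 1).

[-118/11, -58/11]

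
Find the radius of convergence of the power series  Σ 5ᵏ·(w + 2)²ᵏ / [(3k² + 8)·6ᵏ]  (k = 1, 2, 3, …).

Ratio test: |a_{k+1}/a_k| = [(3k² + 8)/(3(k+1)² + 8)] · 5/6 → 5/6 as k → ∞.
Since the exponent of (w + 2) increases by 2 each term, convergence requires |w + 2|² < 6/5, hence R = √30/5.

R = √30/5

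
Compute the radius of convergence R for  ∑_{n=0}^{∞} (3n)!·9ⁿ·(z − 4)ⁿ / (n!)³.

By the ratio test, |a_{n+1}/a_n| = (3n+1)·(3n+2)·(3n+3)/(n+1)³ · 9 → 243.
Convergence for |z − 4| · 243 < 1, i.e. |z − 4| < 1/243. So R = 1/243.

R = 1/243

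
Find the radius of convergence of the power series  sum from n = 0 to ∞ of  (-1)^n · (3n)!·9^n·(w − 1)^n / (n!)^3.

Apply the ratio test: |a_{n+1}| / |a_n| = (3n+1)·(3n+2)·(3n+3)/(n+1)³ · 9, which tends to 243 as n → ∞.
Hence the series converges for |w − 1| < 1/(243) = 1/243, so the radius of convergence is 1/243.

R = 1/243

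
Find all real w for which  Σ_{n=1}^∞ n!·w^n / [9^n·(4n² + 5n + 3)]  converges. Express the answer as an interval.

{0}

The ratio of consecutive coefficients is (n+1) · 1/9 · (4n² + 5n + 3)/(4(n+1)² + 5(n+1) + 3) → ∞.
Since the ratio → ∞, the series diverges for every w ≠ 0, and R = 0.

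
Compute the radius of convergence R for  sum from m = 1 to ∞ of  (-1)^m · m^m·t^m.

R = 0

By the Cauchy root test, |a_m|^(1/m) = m → ∞.
Since the m-th root of |a_m| is unbounded, the series converges only at t = 0; R = 0.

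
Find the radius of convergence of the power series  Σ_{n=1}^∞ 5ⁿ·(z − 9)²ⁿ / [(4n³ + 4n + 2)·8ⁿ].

Ratio test: |a_{n+1}/a_n| = [(4n³ + 4n + 2)/(4(n+1)³ + 4(n+1) + 2)] · 5/8 → 5/8 as n → ∞.
Writing y = (z − 9)², the series in y has radius 8/5, so |z − 9| < √(8/5) and R = 2√10/5.

R = 2√10/5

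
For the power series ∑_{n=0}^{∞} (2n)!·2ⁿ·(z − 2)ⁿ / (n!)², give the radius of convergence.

R = 1/8

The ratio of consecutive coefficients is (2n+1)·(2n+2)/(n+1)² · 2 → 8.
The series converges when 8 · |z − 2| < 1, giving R = 1/8.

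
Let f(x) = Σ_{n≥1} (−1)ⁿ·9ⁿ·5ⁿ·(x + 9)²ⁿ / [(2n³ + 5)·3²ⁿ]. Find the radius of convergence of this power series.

R = √5/5

Apply the ratio test: |a_{n+1}| / |a_n| = [(2n³ + 5)/(2(n+1)³ + 5)] · 9·5/9, which tends to 5 as n → ∞.
Writing y = (x + 9)², the series in y has radius 1/5, so |x + 9| < √(1/5) and R = √5/5.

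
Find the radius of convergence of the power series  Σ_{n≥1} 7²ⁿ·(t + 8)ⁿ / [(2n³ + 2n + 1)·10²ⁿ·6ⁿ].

R = 600/49

The ratio of consecutive coefficients is [(2n³ + 2n + 1)/(2(n+1)³ + 2(n+1) + 1)] · 49/(100·6) → 49/600.
Hence the series converges for |t + 8| < 1/(49/600) = 600/49, so the radius of convergence is 600/49.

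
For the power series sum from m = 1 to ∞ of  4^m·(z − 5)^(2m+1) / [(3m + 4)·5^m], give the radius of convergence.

R = √5/2

By the ratio test, |a_{m+1}/a_m| = [(3m + 4)/(3(m+1) + 4)] · 4/5 → 4/5.
Successive powers of (z − 5) differ by 2, so the series converges when |z − 5|² · 4/5 < 1, i.e. |z − 5| < √(5/4). So R = √5/2.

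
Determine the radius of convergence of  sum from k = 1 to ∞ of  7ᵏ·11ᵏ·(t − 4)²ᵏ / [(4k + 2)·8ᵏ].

Apply the ratio test: |a_{k+1}| / |a_k| = [(4k + 2)/(4(k+1) + 2)] · 7·11/8, which tends to 77/8 as k → ∞.
Successive powers of (t − 4) differ by 2, so the series converges when |t − 4|² · 77/8 < 1, i.e. |t − 4| < √(8/77). So R = 2√154/77.

R = 2√154/77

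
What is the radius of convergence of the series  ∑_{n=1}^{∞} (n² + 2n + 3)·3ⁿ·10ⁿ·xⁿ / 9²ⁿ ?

R = 27/10

Ratio test: |a_{n+1}/a_n| = [((n+1)² + 2(n+1) + 3)/(n² + 2n + 3)] · 3·10/81 → 10/27 as n → ∞.
The series converges when 10/27 · |x| < 1, giving R = 27/10.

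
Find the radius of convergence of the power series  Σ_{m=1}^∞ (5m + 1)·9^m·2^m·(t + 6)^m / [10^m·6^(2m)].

R = 20

The ratio of consecutive coefficients is [(5(m+1) + 1)/(5m + 1)] · 9·2/(10·36) → 1/20.
Hence the series converges for |t + 6| < 1/(1/20) = 20, so the radius of convergence is 20.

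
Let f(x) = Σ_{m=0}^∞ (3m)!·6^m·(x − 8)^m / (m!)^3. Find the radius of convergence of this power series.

R = 1/162

Apply the ratio test: |a_{m+1}| / |a_m| = (3m+1)·(3m+2)·(3m+3)/(m+1)³ · 6, which tends to 162 as m → ∞.
The series converges when 162 · |x − 8| < 1, giving R = 1/162.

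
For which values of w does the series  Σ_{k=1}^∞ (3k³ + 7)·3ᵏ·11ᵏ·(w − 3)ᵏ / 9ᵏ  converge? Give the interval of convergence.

By the ratio test, |a_{k+1}/a_k| = [(3(k+1)³ + 7)/(3k³ + 7)] · 3·11/9 → 11/3.
Convergence for |w − 3| · 11/3 < 1, i.e. |w − 3| < 3/11. So R = 3/11.
Endpoint w = 36/11: the k-th term does not approach 0; divergence by the term test.
Endpoint w = 30/11: the k-th term does not approach 0; divergence by the term test.

(30/11, 36/11)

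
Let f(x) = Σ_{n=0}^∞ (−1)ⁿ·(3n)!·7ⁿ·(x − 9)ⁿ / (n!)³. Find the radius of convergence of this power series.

R = 1/189

Apply the ratio test: |a_{n+1}| / |a_n| = (3n+1)·(3n+2)·(3n+3)/(n+1)³ · 7, which tends to 189 as n → ∞.
Convergence for |x − 9| · 189 < 1, i.e. |x − 9| < 1/189. So R = 1/189.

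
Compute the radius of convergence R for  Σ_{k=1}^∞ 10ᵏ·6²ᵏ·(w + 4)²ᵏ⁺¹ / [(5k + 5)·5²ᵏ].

R = √10/12

By the ratio test, |a_{k+1}/a_k| = [(5k + 5)/(5(k+1) + 5)] · 10·36/25 → 72/5.
Writing y = (w + 4)², the series in y has radius 5/72, so |w + 4| < √(5/72) and R = √10/12.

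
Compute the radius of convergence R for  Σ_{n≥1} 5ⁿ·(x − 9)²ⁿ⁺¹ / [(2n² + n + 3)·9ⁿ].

Apply the ratio test: |a_{n+1}| / |a_n| = [(2n² + n + 3)/(2(n+1)² + (n+1) + 3)] · 5/9, which tends to 5/9 as n → ∞.
Writing y = (x − 9)², the series in y has radius 9/5, so |x − 9| < √(9/5) and R = 3√5/5.

R = 3√5/5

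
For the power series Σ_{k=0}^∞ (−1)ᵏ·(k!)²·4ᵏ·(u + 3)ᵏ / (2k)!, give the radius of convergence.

Ratio test: |a_{k+1}/a_k| = (k+1)²/[(2k+1)·(2k+2)] · 4 → 1 as k → ∞.
So the series converges when |u + 3| < 1 and diverges when |u + 3| > 1; R = 1.

R = 1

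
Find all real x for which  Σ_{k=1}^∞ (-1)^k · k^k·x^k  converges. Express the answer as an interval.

By the Cauchy root test, |a_k|^(1/k) = k → ∞.
Since the k-th root of |a_k| is unbounded, the series converges only at x = 0; R = 0.

{0}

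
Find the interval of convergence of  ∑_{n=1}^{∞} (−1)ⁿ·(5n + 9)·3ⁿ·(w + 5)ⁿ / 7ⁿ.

Ratio test: |a_{n+1}/a_n| = [(5(n+1) + 9)/(5n + 9)] · 3/7 → 3/7 as n → ∞.
Convergence for |w + 5| · 3/7 < 1, i.e. |w + 5| < 7/3. So R = 7/3.
At w = -8/3: the terms do not tend to 0, so the series diverges.
Check w = -22/3: the terms have absolute value of order n, which does not tend to 0, so the series diverges by the divergence test.

(-22/3, -8/3)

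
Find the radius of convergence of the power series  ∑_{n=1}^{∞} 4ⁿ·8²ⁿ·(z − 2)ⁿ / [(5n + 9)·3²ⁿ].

R = 9/256

The ratio of consecutive coefficients is [(5n + 9)/(5(n+1) + 9)] · 4·64/9 → 256/9.
Convergence for |z − 2| · 256/9 < 1, i.e. |z − 2| < 9/256. So R = 9/256.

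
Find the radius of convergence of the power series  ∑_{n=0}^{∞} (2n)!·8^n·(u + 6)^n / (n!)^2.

By the ratio test, |a_{n+1}/a_n| = (2n+1)·(2n+2)/(n+1)² · 8 → 32.
The series converges when 32 · |u + 6| < 1, giving R = 1/32.

R = 1/32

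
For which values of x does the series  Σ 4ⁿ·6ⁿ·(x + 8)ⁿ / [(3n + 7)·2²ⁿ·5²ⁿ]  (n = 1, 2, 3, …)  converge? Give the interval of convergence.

The ratio of consecutive coefficients is [(3n + 7)/(3(n+1) + 7)] · 4·6/(4·25) → 6/25.
Thus R = 1/(6/25) = 25/6.
When x = -23/6, the terms are asymptotic to a nonzero constant times 1/n, so the series diverges by limit comparison with Σ 1/n.
When x = -73/6, an alternating series whose terms decrease to 0 in absolute value, so it converges by the Leibniz criterion.

[-73/6, -23/6)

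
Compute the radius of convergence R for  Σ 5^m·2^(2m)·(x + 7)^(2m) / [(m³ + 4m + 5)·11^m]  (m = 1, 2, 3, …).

Ratio test: |a_{m+1}/a_m| = [(m³ + 4m + 5)/((m+1)³ + 4(m+1) + 5)] · 5·4/11 → 20/11 as m → ∞.
Since the exponent of (x + 7) increases by 2 each term, convergence requires |x + 7|² < 11/20, hence R = √55/10.

R = √55/10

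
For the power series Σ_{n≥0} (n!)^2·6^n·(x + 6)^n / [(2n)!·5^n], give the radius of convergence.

Apply the ratio test: |a_{n+1}| / |a_n| = (n+1)²/[(2n+1)·(2n+2)] · 6/5, which tends to 3/10 as n → ∞.
The series converges when 3/10 · |x + 6| < 1, giving R = 10/3.

R = 10/3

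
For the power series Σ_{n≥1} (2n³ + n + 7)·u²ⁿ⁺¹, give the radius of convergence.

R = 1

The ratio of consecutive coefficients is (2(n+1)³ + (n+1) + 7)/(2n³ + n + 7) → 1.
Successive powers of u differ by 2, so the series converges when |u|² · 1 < 1, i.e. |u| < √(1) = 1. So R = 1.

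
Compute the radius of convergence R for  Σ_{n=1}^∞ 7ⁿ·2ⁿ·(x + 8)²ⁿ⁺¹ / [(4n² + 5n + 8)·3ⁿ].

By the ratio test, |a_{n+1}/a_n| = [(4n² + 5n + 8)/(4(n+1)² + 5(n+1) + 8)] · 7·2/3 → 14/3.
Since the exponent of (x + 8) increases by 2 each term, convergence requires |x + 8|² < 3/14, hence R = √42/14.

R = √42/14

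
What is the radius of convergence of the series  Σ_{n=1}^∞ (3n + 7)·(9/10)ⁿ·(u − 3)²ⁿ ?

Ratio test: |a_{n+1}/a_n| = [(3(n+1) + 7)/(3n + 7)] · 9/10 → 9/10 as n → ∞.
Writing y = (u − 3)², the series in y has radius 10/9, so |u − 3| < √(10/9) and R = √10/3.

R = √10/3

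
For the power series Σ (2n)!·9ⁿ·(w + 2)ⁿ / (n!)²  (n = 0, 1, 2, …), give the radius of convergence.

R = 1/36

Apply the ratio test: |a_{n+1}| / |a_n| = (2n+1)·(2n+2)/(n+1)² · 9, which tends to 36 as n → ∞.
Thus R = 1/(36) = 1/36.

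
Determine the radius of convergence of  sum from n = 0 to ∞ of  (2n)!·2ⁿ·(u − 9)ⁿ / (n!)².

By the ratio test, |a_{n+1}/a_n| = (2n+1)·(2n+2)/(n+1)² · 2 → 8.
Hence the series converges for |u − 9| < 1/(8) = 1/8, so the radius of convergence is 1/8.

R = 1/8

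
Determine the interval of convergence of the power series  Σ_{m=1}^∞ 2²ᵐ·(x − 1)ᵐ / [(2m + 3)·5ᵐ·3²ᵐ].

[-41/4, 49/4)

By the ratio test, |a_{m+1}/a_m| = [(2m + 3)/(2(m+1) + 3)] · 4/(5·9) → 4/45.
The series converges when 4/45 · |x − 1| < 1, giving R = 45/4.
At x = 49/4: the terms behave like c/m; limit comparison with the harmonic series gives divergence.
When x = -41/4, the terms alternate in sign and decrease monotonically to 0 in absolute value (size ~ c/m), so the alternating series test gives convergence.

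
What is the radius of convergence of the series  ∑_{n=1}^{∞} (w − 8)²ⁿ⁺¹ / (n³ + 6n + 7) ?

Apply the ratio test: |a_{n+1}| / |a_n| = (n³ + 6n + 7)/((n+1)³ + 6(n+1) + 7), which tends to 1 as n → ∞.
Writing y = (w − 8)², the series in y has radius 1, so |w − 8| < √(1) = 1 and R = 1.

R = 1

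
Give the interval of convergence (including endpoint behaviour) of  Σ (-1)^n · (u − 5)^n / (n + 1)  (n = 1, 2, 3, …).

(4, 6]

Apply the ratio test: |a_{n+1}| / |a_n| = (n + 1)/((n+1) + 1), which tends to 1 as n → ∞.
So the series converges when |u − 5| < 1 and diverges when |u − 5| > 1; R = 1.
When u = 6, convergence follows from the alternating series test (terms decrease monotonically to 0).
When u = 4, comparison with the harmonic series Σ 1/n shows the series diverges.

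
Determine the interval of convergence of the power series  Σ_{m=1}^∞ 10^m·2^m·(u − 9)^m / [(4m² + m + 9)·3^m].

[177/20, 183/20]

Apply the ratio test: |a_{m+1}| / |a_m| = [(4m² + m + 9)/(4(m+1)² + (m+1) + 9)] · 10·2/3, which tends to 20/3 as m → ∞.
Thus R = 1/(20/3) = 3/20.
Check u = 183/20: the series is dominated by a constant times Σ 1/m², which converges (p = 2 > 1).
At u = 177/20: absolute convergence follows by limit comparison with Σ 1/m².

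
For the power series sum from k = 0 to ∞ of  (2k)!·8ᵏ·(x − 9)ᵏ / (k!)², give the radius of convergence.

Ratio test: |a_{k+1}/a_k| = (2k+1)·(2k+2)/(k+1)² · 8 → 32 as k → ∞.
The series converges when 32 · |x − 9| < 1, giving R = 1/32.

R = 1/32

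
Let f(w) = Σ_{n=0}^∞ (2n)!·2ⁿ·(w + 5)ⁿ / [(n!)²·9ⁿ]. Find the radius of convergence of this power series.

R = 9/8

Ratio test: |a_{n+1}/a_n| = (2n+1)·(2n+2)/(n+1)² · 2/9 → 8/9 as n → ∞.
Convergence for |w + 5| · 8/9 < 1, i.e. |w + 5| < 9/8. So R = 9/8.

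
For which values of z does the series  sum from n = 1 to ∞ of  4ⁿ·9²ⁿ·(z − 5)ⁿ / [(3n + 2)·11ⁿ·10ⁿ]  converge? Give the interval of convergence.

Ratio test: |a_{n+1}/a_n| = [(3n + 2)/(3(n+1) + 2)] · 4·81/(11·10) → 162/55 as n → ∞.
Convergence for |z − 5| · 162/55 < 1, i.e. |z − 5| < 55/162. So R = 55/162.
Endpoint z = 865/162: the terms are asymptotic to a nonzero constant times 1/n, so the series diverges by limit comparison with Σ 1/n.
Endpoint z = 755/162: the terms alternate in sign and decrease monotonically to 0 in absolute value (size ~ c/n), so the alternating series test gives convergence.

[755/162, 865/162)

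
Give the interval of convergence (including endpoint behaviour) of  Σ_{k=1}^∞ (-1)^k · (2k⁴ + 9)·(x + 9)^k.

Apply the ratio test: |a_{k+1}| / |a_k| = (2(k+1)⁴ + 9)/(2k⁴ + 9), which tends to 1 as k → ∞.
Hence R = 1.
Endpoint x = -8: the terms have absolute value of order k⁴, which does not tend to 0, so the series diverges by the divergence test.
At x = -10: the k-th term does not approach 0; divergence by the term test.

(-10, -8)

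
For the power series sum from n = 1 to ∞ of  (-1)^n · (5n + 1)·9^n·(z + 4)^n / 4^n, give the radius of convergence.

The ratio of consecutive coefficients is [(5(n+1) + 1)/(5n + 1)] · 9/4 → 9/4.
The series converges when 9/4 · |z + 4| < 1, giving R = 4/9.

R = 4/9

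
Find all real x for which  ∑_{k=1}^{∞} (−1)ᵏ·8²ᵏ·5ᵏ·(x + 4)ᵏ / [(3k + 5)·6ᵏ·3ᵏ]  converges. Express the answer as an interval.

Ratio test: |a_{k+1}/a_k| = [(3k + 5)/(3(k+1) + 5)] · 64·5/(6·3) → 160/9 as k → ∞.
Convergence for |x + 4| · 160/9 < 1, i.e. |x + 4| < 9/160. So R = 9/160.
When x = -631/160, an alternating series whose terms decrease to 0 in absolute value, so it converges by the Leibniz criterion.
When x = -649/160, the terms behave like c/k; limit comparison with the harmonic series gives divergence.

(-649/160, -631/160]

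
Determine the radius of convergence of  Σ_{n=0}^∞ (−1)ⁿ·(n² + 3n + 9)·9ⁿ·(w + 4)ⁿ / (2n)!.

R = ∞

Ratio test: |a_{n+1}/a_n| = ((n+1)² + 3(n+1) + 9)/(n² + 3n + 9) · 9 · 1/[(2n+1)·(2n+2)] → 0 as n → ∞.
Since the limit is 0 < 1 for every w, the series converges on all of ℝ and R = ∞.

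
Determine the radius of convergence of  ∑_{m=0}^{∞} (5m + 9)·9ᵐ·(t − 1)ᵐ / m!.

The ratio of consecutive coefficients is (5(m+1) + 9)/(5m + 9) · 9 · 1/(m+1) → 0.
The ratio tends to 0 regardless of t, hence R = ∞.

R = ∞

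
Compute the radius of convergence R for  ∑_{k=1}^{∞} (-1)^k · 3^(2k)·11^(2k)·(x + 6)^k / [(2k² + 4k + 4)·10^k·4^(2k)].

R = 160/1089

Ratio test: |a_{k+1}/a_k| = [(2k² + 4k + 4)/(2(k+1)² + 4(k+1) + 4)] · 9·121/(10·16) → 1089/160 as k → ∞.
The series converges when 1089/160 · |x + 6| < 1, giving R = 160/1089.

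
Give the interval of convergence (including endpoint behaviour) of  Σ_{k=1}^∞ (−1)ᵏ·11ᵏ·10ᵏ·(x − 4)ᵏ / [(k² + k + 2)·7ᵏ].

[433/110, 447/110]

By the ratio test, |a_{k+1}/a_k| = [(k² + k + 2)/((k+1)² + (k+1) + 2)] · 11·10/7 → 110/7.
Convergence for |x − 4| · 110/7 < 1, i.e. |x − 4| < 7/110. So R = 7/110.
At x = 447/110: the terms are on the order of 1/k², so the series converges absolutely by comparison with the p-series (p = 2 > 1).
At x = 433/110: the terms are on the order of 1/k², so the series converges absolutely by comparison with the p-series (p = 2 > 1).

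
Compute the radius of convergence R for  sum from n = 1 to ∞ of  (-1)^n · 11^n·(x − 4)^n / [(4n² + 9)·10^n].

The ratio of consecutive coefficients is [(4n² + 9)/(4(n+1)² + 9)] · 11/10 → 11/10.
The series converges when 11/10 · |x − 4| < 1, giving R = 10/11.

R = 10/11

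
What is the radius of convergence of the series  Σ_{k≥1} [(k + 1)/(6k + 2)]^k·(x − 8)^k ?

Root test: |a_k|^(1/k) = (k + 1)/(6k + 2) → 1/6.
Thus R = 1/(1/6) = 6.

R = 6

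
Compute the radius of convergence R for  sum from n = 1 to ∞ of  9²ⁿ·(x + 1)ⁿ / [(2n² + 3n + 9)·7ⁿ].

R = 7/81

By the ratio test, |a_{n+1}/a_n| = [(2n² + 3n + 9)/(2(n+1)² + 3(n+1) + 9)] · 81/7 → 81/7.
Hence the series converges for |x + 1| < 1/(81/7) = 7/81, so the radius of convergence is 7/81.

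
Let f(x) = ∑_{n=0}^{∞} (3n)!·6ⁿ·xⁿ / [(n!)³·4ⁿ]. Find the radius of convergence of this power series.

Apply the ratio test: |a_{n+1}| / |a_n| = (3n+1)·(3n+2)·(3n+3)/(n+1)³ · 6/4, which tends to 81/2 as n → ∞.
Convergence for |x| · 81/2 < 1, i.e. |x| < 2/81. So R = 2/81.

R = 2/81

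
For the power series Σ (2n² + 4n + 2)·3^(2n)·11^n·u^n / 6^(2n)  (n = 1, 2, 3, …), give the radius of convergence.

By the ratio test, |a_{n+1}/a_n| = [(2(n+1)² + 4(n+1) + 2)/(2n² + 4n + 2)] · 9·11/36 → 11/4.
Hence the series converges for |u| < 1/(11/4) = 4/11, so the radius of convergence is 4/11.

R = 4/11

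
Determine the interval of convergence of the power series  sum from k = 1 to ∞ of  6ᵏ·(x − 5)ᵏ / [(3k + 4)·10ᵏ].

[10/3, 20/3)

The ratio of consecutive coefficients is [(3k + 4)/(3(k+1) + 4)] · 6/10 → 3/5.
Hence the series converges for |x − 5| < 1/(3/5) = 5/3, so the radius of convergence is 5/3.
Endpoint x = 20/3: the terms are asymptotic to a nonzero constant times 1/k, so the series diverges by limit comparison with Σ 1/k.
When x = 10/3, the terms alternate in sign and decrease monotonically to 0 in absolute value (size ~ c/k), so the alternating series test gives convergence.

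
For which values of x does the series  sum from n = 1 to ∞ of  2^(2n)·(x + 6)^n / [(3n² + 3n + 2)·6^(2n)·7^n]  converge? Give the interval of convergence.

By the ratio test, |a_{n+1}/a_n| = [(3n² + 3n + 2)/(3(n+1)² + 3(n+1) + 2)] · 4/(36·7) → 1/63.
Hence the series converges for |x + 6| < 1/(1/63) = 63, so the radius of convergence is 63.
Endpoint x = 57: absolute convergence follows by limit comparison with Σ 1/n².
Endpoint x = -69: absolute convergence follows by limit comparison with Σ 1/n².

[-69, 57]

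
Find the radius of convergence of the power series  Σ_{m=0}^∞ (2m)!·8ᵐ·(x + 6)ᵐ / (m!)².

R = 1/32

Ratio test: |a_{m+1}/a_m| = (2m+1)·(2m+2)/(m+1)² · 8 → 32 as m → ∞.
Hence the series converges for |x + 6| < 1/(32) = 1/32, so the radius of convergence is 1/32.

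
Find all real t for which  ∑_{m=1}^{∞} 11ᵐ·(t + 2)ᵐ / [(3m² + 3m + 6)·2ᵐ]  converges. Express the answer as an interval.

[-24/11, -20/11]

The ratio of consecutive coefficients is [(3m² + 3m + 6)/(3(m+1)² + 3(m+1) + 6)] · 11/2 → 11/2.
Convergence for |t + 2| · 11/2 < 1, i.e. |t + 2| < 2/11. So R = 2/11.
At t = -20/11: absolute convergence follows by limit comparison with Σ 1/m².
When t = -24/11, absolute convergence follows by limit comparison with Σ 1/m².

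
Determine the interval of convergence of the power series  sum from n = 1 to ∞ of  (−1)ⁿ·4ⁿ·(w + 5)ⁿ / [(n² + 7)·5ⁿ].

[-25/4, -15/4]

Ratio test: |a_{n+1}/a_n| = [(n² + 7)/((n+1)² + 7)] · 4/5 → 4/5 as n → ∞.
The series converges when 4/5 · |w + 5| < 1, giving R = 5/4.
At w = -15/4: the series is dominated by a constant times Σ 1/n², which converges (p = 2 > 1).
At w = -25/4: the terms are on the order of 1/n², so the series converges absolutely by comparison with the p-series (p = 2 > 1).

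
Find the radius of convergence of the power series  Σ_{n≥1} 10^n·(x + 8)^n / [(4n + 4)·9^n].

Ratio test: |a_{n+1}/a_n| = [(4n + 4)/(4(n+1) + 4)] · 10/9 → 10/9 as n → ∞.
Hence the series converges for |x + 8| < 1/(10/9) = 9/10, so the radius of convergence is 9/10.

R = 9/10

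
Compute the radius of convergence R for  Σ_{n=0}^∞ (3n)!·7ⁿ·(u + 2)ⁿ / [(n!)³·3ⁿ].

By the ratio test, |a_{n+1}/a_n| = (3n+1)·(3n+2)·(3n+3)/(n+1)³ · 7/3 → 63.
Convergence for |u + 2| · 63 < 1, i.e. |u + 2| < 1/63. So R = 1/63.

R = 1/63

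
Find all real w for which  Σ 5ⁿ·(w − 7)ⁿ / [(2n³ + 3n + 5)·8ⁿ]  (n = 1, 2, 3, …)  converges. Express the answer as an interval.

Apply the ratio test: |a_{n+1}| / |a_n| = [(2n³ + 3n + 5)/(2(n+1)³ + 3(n+1) + 5)] · 5/8, which tends to 5/8 as n → ∞.
The series converges when 5/8 · |w − 7| < 1, giving R = 8/5.
At w = 43/5: absolute convergence follows by limit comparison with Σ 1/n³.
At w = 27/5: the series is dominated by a constant times Σ 1/n³, which converges (p = 3 > 1).

[27/5, 43/5]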